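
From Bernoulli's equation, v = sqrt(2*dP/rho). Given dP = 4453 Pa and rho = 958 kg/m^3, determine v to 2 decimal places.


v = sqrt(2*dP/rho)
v = sqrt(2*4453/958)
v = sqrt(9.296451)
v = 3.05 m/s


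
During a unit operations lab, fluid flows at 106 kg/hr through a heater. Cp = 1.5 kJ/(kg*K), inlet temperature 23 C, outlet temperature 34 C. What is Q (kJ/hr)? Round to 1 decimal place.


Q = m_dot * Cp * (T2 - T1)
Q = 106 * 1.5 * (34 - 23)
Q = 106 * 1.5 * 11
Q = 1749.0 kJ/hr


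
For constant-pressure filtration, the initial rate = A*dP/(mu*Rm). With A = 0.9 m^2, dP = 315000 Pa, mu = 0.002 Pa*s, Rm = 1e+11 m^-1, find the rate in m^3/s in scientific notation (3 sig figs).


rate = A * dP / (mu * Rm)
rate = 0.9 * 315000 / (0.002 * 1e+11)
rate = 283500.0 / 2.000e+08
rate = 1.42e-03 m^3/s


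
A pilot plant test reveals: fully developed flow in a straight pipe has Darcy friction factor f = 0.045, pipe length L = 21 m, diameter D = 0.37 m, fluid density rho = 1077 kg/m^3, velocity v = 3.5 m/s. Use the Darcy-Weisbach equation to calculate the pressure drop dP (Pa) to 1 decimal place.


dP = f * (L/D) * (rho*v^2/2)
dP = 0.045 * (21/0.37) * (1077*3.5^2/2)
L/D = 56.75675676
rho*v^2/2 = 1077*12.25/2 = 6596.625
dP = 0.045 * 56.75675676 * 6596.625
dP = 16848.1 Pa


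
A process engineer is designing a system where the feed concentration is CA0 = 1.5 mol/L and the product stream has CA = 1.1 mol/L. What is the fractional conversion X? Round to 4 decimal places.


X = (CA0 - CA) / CA0
X = (1.5 - 1.1) / 1.5
X = 0.4 / 1.5
X = 0.2667


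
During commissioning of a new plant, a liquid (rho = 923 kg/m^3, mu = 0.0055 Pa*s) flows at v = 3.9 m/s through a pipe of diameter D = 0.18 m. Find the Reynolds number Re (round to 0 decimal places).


Re = rho * v * D / mu
Re = 923 * 3.9 * 0.18 / 0.0055
Re = 647.946 / 0.0055
Re = 117808


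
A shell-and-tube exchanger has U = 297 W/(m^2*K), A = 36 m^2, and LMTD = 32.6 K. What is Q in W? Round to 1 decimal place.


Q = U * A * LMTD
Q = 297 * 36 * 32.6
Q = 348559.2 W


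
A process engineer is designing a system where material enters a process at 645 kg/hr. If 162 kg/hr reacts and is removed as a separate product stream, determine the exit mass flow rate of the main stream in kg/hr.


Steady-state mass balance on the main outlet: F_out = F_in - F_removed
F_out = 645 - 162
F_out = 483 kg/hr


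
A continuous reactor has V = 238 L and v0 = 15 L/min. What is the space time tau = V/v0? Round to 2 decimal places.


tau = V / v0
tau = 238 / 15
tau = 15.87 min


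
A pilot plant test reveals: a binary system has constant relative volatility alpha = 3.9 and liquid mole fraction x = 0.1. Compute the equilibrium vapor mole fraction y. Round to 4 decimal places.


y = alpha*x / (1 + (alpha-1)*x)
y = 3.9*0.1 / (1 + (3.9-1)*0.1)
y = 0.39 / (1 + 0.29)
y = 0.39 / 1.29
y = 0.3023


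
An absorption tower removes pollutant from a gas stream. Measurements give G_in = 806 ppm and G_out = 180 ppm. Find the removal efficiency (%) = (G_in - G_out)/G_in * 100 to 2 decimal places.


Efficiency = (G_in - G_out) / G_in * 100%
Efficiency = (806 - 180) / 806 * 100
Efficiency = 626 / 806 * 100
Efficiency = 77.67%


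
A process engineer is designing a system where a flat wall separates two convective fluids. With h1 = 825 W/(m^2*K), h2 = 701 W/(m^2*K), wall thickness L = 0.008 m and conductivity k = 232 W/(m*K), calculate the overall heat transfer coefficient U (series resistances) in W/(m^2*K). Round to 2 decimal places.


1/U = 1/h1 + L/k + 1/h2
1/U = 1/825 + 0.008/232 + 1/701
1/U = 0.0012121212 + 3.44828e-05 + 0.0014265335
1/U = 0.0026731375
U = 374.09 W/(m^2*K)


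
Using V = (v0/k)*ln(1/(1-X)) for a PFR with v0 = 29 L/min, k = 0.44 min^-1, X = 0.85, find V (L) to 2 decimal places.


V = (v0/k) * ln(1/(1-X))
V = (29/0.44) * ln(1/(1-0.85))
V = 65.909091 * ln(6.666667)
V = 65.909091 * 1.89712
V = 125.04 L


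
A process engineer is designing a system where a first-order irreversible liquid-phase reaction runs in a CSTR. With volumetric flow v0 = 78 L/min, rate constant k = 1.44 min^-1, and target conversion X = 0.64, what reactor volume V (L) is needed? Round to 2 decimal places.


V = v0 * X / (k * (1 - X))
V = 78 * 0.64 / (1.44 * (1 - 0.64))
V = 49.92 / (1.44 * 0.36)
V = 49.92 / 0.5184
V = 96.30 L


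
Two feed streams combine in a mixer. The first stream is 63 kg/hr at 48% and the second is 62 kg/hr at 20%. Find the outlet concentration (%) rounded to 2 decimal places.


Mass balance on solute: F1*x1 + F2*x2 = F3*x3
F3 = F1 + F2 = 63 + 62 = 125 kg/hr
x3 = (F1*x1 + F2*x2)/F3
x3 = (63*0.48 + 62*0.2) / 125
x3 = 34.11%


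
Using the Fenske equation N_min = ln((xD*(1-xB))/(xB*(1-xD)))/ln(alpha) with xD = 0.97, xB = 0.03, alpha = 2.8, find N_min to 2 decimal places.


N_min = ln((xD*(1-xB))/(xB*(1-xD))) / ln(alpha)
Numerator inside ln: 0.9409 / 0.0009 = 1045.444444
ln(1045.444444) = 6.952197
ln(alpha) = ln(2.8) = 1.029619
N_min = 6.952197 / 1.029619 = 6.75


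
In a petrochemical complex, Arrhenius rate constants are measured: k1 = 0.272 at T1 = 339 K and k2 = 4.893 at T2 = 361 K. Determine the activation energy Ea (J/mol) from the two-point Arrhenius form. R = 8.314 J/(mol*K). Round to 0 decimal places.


Ea = R * ln(k2/k1) / (1/T1 - 1/T2)
ln(k2/k1) = ln(4.893/0.272) = 2.8897588
1/T1 - 1/T2 = 1/339 - 1/361 = 0.000179769405
Ea = 8.314 * 2.8897588 / 0.000179769405
Ea = 133646 J/mol


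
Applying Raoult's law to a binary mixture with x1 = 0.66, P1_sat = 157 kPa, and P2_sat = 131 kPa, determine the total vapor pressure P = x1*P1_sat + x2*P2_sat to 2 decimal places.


P = x1*P1_sat + x2*P2_sat
x2 = 1 - x1 = 1 - 0.66 = 0.34
P = 0.66*157 + 0.34*131
P = 103.62 + 44.54
P = 148.16 kPa


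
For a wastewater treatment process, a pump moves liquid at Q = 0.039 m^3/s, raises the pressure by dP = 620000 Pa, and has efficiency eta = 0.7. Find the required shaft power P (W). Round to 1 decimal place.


P = Q * dP / eta
P = 0.039 * 620000 / 0.7
P = 24180.0 / 0.7
P = 34542.9 W


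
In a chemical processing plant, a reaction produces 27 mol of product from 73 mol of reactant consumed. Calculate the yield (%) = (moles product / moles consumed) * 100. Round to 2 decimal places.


Yield = (moles product / moles consumed) * 100%
Yield = (27 / 73) * 100
Yield = 0.3699 * 100
Yield = 36.99%


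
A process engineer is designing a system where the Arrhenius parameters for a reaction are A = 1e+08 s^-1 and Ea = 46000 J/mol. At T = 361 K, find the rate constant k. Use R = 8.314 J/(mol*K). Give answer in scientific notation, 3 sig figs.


k = A * exp(-Ea/(R*T))
k = 1e+08 * exp(-46000 / (8.314 * 361))
k = 1e+08 * exp(-15.326416)
k = 2.21e+01


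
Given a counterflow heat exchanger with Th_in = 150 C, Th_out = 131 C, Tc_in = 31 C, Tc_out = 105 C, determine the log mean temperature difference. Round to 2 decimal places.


dT1 = Th_in - Tc_out = 150 - 105 = 45
dT2 = Th_out - Tc_in = 131 - 31 = 100
LMTD = (dT1 - dT2) / ln(dT1/dT2)
LMTD = (45 - 100) / ln(45/100)
LMTD = 68.88 K


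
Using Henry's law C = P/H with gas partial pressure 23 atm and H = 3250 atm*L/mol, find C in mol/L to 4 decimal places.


C = P / H
C = 23 / 3250
C = 0.0071 mol/L


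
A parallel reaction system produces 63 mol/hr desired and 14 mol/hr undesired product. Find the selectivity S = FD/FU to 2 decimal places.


S = desired product rate / undesired product rate
S = 63 / 14
S = 4.50


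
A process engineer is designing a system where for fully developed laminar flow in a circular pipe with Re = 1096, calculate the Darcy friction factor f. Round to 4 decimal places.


f = 64 / Re
f = 64 / 1096
f = 0.0584


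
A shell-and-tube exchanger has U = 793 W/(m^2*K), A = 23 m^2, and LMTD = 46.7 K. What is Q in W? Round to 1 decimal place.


Q = U * A * LMTD
Q = 793 * 23 * 46.7
Q = 851761.3 W


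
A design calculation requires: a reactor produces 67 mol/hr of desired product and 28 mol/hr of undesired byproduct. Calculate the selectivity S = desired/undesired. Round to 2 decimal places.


S = desired product rate / undesired product rate
S = 67 / 28
S = 2.39


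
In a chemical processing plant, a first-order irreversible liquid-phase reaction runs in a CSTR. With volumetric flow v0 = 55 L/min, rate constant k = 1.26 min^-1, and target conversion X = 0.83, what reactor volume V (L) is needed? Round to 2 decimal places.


V = v0 * X / (k * (1 - X))
V = 55 * 0.83 / (1.26 * (1 - 0.83))
V = 45.65 / (1.26 * 0.17)
V = 45.65 / 0.2142
V = 213.12 L


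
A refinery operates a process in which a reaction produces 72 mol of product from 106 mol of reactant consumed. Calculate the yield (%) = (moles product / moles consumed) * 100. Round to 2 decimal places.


Yield = (moles product / moles consumed) * 100%
Yield = (72 / 106) * 100
Yield = 0.6792 * 100
Yield = 67.92%


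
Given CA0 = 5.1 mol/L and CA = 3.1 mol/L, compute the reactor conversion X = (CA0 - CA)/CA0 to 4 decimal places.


X = (CA0 - CA) / CA0
X = (5.1 - 3.1) / 5.1
X = 2.0 / 5.1
X = 0.3922


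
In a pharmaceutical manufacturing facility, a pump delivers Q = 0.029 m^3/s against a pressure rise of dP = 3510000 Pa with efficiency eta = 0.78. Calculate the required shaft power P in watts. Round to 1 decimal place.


P = Q * dP / eta
P = 0.029 * 3510000 / 0.78
P = 101790.0 / 0.78
P = 130500.0 W


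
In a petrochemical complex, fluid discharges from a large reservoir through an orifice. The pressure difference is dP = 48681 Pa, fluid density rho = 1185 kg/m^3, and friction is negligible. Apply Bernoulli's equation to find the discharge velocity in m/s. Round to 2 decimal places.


v = sqrt(2*dP/rho)
v = sqrt(2*48681/1185)
v = sqrt(82.162025)
v = 9.06 m/s


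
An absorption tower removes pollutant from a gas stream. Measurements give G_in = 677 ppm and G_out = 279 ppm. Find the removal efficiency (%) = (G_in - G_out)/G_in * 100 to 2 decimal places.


Efficiency = (G_in - G_out) / G_in * 100%
Efficiency = (677 - 279) / 677 * 100
Efficiency = 398 / 677 * 100
Efficiency = 58.79%


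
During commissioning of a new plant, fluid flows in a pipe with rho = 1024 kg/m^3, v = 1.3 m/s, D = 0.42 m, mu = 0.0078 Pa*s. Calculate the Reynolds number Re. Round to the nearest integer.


Re = rho * v * D / mu
Re = 1024 * 1.3 * 0.42 / 0.0078
Re = 559.104 / 0.0078
Re = 71680


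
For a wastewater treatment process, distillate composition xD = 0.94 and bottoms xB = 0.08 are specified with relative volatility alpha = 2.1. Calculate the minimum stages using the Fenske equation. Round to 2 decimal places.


N_min = ln((xD*(1-xB))/(xB*(1-xD))) / ln(alpha)
Numerator inside ln: 0.8648 / 0.0048 = 180.166667
ln(180.166667) = 5.193882
ln(alpha) = ln(2.1) = 0.741937
N_min = 5.193882 / 0.741937 = 7.00


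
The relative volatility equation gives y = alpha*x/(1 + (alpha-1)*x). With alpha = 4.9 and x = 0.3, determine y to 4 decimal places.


y = alpha*x / (1 + (alpha-1)*x)
y = 4.9*0.3 / (1 + (4.9-1)*0.3)
y = 1.47 / (1 + 1.17)
y = 1.47 / 2.17
y = 0.6774


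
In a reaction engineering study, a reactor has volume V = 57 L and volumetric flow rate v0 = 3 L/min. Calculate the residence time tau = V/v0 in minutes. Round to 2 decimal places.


tau = V / v0
tau = 57 / 3
tau = 19.00 min


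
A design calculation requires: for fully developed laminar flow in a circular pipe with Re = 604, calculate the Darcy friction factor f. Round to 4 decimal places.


f = 64 / Re
f = 64 / 604
f = 0.1060


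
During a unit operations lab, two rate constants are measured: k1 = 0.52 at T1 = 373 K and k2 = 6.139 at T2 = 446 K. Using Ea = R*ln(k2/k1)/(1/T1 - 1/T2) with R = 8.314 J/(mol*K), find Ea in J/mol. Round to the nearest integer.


Ea = R * ln(k2/k1) / (1/T1 - 1/T2)
ln(k2/k1) = ln(6.139/0.52) = 2.4685883
1/T1 - 1/T2 = 1/373 - 1/446 = 0.000438812681
Ea = 8.314 * 2.4685883 / 0.000438812681
Ea = 46771 J/mol


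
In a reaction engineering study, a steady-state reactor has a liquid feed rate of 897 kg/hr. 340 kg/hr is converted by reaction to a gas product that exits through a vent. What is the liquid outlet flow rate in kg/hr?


Steady-state mass balance on the main outlet: F_out = F_in - F_removed
F_out = 897 - 340
F_out = 557 kg/hr


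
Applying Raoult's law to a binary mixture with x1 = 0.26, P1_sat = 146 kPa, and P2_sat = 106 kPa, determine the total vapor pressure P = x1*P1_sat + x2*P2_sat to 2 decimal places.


P = x1*P1_sat + x2*P2_sat
x2 = 1 - x1 = 1 - 0.26 = 0.74
P = 0.26*146 + 0.74*106
P = 37.96 + 78.44
P = 116.40 kPa


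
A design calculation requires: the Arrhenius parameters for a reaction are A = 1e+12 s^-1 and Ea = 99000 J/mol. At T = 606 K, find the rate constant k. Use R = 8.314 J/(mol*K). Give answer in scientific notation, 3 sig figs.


k = A * exp(-Ea/(R*T))
k = 1e+12 * exp(-99000 / (8.314 * 606))
k = 1e+12 * exp(-19.649547)
k = 2.93e+03


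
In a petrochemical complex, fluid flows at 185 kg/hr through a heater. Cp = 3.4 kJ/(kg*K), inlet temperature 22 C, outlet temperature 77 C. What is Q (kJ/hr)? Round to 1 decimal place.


Q = m_dot * Cp * (T2 - T1)
Q = 185 * 3.4 * (77 - 22)
Q = 185 * 3.4 * 55
Q = 34595.0 kJ/hr


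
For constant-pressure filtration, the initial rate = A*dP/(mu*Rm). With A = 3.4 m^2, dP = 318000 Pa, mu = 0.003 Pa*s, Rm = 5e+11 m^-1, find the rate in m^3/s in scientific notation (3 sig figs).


rate = A * dP / (mu * Rm)
rate = 3.4 * 318000 / (0.003 * 5e+11)
rate = 1081200.0 / 1.500e+09
rate = 7.21e-04 m^3/s


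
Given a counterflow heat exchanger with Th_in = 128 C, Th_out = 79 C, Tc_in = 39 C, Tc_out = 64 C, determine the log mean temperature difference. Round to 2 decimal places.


dT1 = Th_in - Tc_out = 128 - 64 = 64
dT2 = Th_out - Tc_in = 79 - 39 = 40
LMTD = (dT1 - dT2) / ln(dT1/dT2)
LMTD = (64 - 40) / ln(64/40)
LMTD = 51.06 K


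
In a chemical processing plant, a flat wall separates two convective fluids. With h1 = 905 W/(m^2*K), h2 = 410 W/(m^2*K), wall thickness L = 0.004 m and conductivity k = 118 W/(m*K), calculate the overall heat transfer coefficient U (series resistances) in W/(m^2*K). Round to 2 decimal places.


1/U = 1/h1 + L/k + 1/h2
1/U = 1/905 + 0.004/118 + 1/410
1/U = 0.0011049724 + 3.38983e-05 + 0.0024390244
1/U = 0.0035778951
U = 279.49 W/(m^2*K)


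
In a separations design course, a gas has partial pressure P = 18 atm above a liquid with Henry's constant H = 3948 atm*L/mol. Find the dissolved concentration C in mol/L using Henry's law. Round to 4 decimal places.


C = P / H
C = 18 / 3948
C = 0.0046 mol/L


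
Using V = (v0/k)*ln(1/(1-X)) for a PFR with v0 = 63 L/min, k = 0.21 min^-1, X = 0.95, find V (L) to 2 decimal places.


V = (v0/k) * ln(1/(1-X))
V = (63/0.21) * ln(1/(1-0.95))
V = 300.0 * ln(20.0)
V = 300.0 * 2.995732
V = 898.72 L


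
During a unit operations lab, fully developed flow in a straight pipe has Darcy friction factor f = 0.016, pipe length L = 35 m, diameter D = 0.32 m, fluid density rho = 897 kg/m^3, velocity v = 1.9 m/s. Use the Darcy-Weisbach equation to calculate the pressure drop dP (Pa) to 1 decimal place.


dP = f * (L/D) * (rho*v^2/2)
dP = 0.016 * (35/0.32) * (897*1.9^2/2)
L/D = 109.375
rho*v^2/2 = 897*3.61/2 = 1619.085
dP = 0.016 * 109.375 * 1619.085
dP = 2833.4 Pa


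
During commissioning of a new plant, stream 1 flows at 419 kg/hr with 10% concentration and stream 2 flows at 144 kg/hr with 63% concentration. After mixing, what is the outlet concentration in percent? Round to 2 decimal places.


Mass balance on solute: F1*x1 + F2*x2 = F3*x3
F3 = F1 + F2 = 419 + 144 = 563 kg/hr
x3 = (F1*x1 + F2*x2)/F3
x3 = (419*0.1 + 144*0.63) / 563
x3 = 23.56%


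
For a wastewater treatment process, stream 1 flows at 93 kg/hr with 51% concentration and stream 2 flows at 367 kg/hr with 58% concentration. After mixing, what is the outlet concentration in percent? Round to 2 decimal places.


Mass balance on solute: F1*x1 + F2*x2 = F3*x3
F3 = F1 + F2 = 93 + 367 = 460 kg/hr
x3 = (F1*x1 + F2*x2)/F3
x3 = (93*0.51 + 367*0.58) / 460
x3 = 56.58%


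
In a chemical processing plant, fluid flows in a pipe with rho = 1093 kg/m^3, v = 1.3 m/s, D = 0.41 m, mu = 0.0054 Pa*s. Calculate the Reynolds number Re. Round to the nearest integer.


Re = rho * v * D / mu
Re = 1093 * 1.3 * 0.41 / 0.0054
Re = 582.569 / 0.0054
Re = 107883


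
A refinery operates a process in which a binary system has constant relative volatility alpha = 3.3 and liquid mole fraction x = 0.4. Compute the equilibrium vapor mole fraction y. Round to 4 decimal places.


y = alpha*x / (1 + (alpha-1)*x)
y = 3.3*0.4 / (1 + (3.3-1)*0.4)
y = 1.32 / (1 + 0.92)
y = 1.32 / 1.92
y = 0.6875


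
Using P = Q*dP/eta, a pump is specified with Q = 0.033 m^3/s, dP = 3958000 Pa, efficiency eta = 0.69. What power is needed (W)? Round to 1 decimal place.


P = Q * dP / eta
P = 0.033 * 3958000 / 0.69
P = 130614.0 / 0.69
P = 189295.7 W


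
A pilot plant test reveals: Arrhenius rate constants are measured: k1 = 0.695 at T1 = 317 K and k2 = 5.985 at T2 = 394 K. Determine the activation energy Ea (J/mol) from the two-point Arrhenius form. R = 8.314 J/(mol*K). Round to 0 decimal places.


Ea = R * ln(k2/k1) / (1/T1 - 1/T2)
ln(k2/k1) = ln(5.985/0.695) = 2.1530998
1/T1 - 1/T2 = 1/317 - 1/394 = 0.000616503067
Ea = 8.314 * 2.1530998 / 0.000616503067
Ea = 29036 J/mol


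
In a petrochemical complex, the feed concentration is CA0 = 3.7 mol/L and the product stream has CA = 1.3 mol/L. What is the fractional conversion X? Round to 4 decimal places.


X = (CA0 - CA) / CA0
X = (3.7 - 1.3) / 3.7
X = 2.4 / 3.7
X = 0.6486


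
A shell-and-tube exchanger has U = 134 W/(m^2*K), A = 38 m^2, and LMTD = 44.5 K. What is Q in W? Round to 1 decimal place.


Q = U * A * LMTD
Q = 134 * 38 * 44.5
Q = 226594.0 W


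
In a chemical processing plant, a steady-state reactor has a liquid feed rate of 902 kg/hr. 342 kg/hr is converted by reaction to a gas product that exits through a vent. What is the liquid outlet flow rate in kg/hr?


Steady-state mass balance on the main outlet: F_out = F_in - F_removed
F_out = 902 - 342
F_out = 560 kg/hr


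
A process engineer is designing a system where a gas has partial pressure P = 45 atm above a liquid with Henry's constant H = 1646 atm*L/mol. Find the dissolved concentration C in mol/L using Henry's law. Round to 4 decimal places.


C = P / H
C = 45 / 1646
C = 0.0273 mol/L


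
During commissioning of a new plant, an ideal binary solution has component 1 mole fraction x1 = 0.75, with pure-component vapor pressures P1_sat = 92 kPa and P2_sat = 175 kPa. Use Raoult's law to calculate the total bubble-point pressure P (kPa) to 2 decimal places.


P = x1*P1_sat + x2*P2_sat
x2 = 1 - x1 = 1 - 0.75 = 0.25
P = 0.75*92 + 0.25*175
P = 69.0 + 43.75
P = 112.75 kPa


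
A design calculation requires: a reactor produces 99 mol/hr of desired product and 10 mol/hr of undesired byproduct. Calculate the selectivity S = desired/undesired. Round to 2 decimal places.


S = desired product rate / undesired product rate
S = 99 / 10
S = 9.90


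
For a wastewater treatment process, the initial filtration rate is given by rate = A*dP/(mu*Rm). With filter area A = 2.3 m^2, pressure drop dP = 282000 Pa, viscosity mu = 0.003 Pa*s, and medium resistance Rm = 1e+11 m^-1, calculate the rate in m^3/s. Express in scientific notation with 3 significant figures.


rate = A * dP / (mu * Rm)
rate = 2.3 * 282000 / (0.003 * 1e+11)
rate = 648600.0 / 3.000e+08
rate = 2.16e-03 m^3/s


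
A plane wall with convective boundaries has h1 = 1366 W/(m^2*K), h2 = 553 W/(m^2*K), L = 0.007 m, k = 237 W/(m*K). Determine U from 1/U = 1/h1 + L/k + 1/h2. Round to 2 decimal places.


1/U = 1/h1 + L/k + 1/h2
1/U = 1/1366 + 0.007/237 + 1/553
1/U = 0.0007320644 + 2.95359e-05 + 0.0018083183
1/U = 0.0025699186
U = 389.12 W/(m^2*K)


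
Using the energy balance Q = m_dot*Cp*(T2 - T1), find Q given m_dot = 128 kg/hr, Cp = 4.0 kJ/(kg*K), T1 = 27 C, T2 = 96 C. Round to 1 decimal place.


Q = m_dot * Cp * (T2 - T1)
Q = 128 * 4.0 * (96 - 27)
Q = 128 * 4.0 * 69
Q = 35328.0 kJ/hr


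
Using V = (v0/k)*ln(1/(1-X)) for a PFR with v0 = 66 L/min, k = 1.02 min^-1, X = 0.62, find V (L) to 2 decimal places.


V = (v0/k) * ln(1/(1-X))
V = (66/1.02) * ln(1/(1-0.62))
V = 64.705882 * ln(2.631579)
V = 64.705882 * 0.967584
V = 62.61 L


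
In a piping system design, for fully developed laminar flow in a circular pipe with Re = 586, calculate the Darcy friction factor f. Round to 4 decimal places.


f = 64 / Re
f = 64 / 586
f = 0.1092


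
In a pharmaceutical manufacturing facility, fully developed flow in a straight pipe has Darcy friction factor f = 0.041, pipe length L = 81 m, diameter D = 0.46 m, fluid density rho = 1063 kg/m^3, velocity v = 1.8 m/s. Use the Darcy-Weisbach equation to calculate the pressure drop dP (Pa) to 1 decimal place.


dP = f * (L/D) * (rho*v^2/2)
dP = 0.041 * (81/0.46) * (1063*1.8^2/2)
L/D = 176.08695652
rho*v^2/2 = 1063*3.24/2 = 1722.06
dP = 0.041 * 176.08695652 * 1722.06
dP = 12432.5 Pa


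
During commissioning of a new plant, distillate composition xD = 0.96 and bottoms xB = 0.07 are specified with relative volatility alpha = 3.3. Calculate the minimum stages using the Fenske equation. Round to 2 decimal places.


N_min = ln((xD*(1-xB))/(xB*(1-xD))) / ln(alpha)
Numerator inside ln: 0.8928 / 0.0028 = 318.857143
ln(318.857143) = 5.764743
ln(alpha) = ln(3.3) = 1.193922
N_min = 5.764743 / 1.193922 = 4.83


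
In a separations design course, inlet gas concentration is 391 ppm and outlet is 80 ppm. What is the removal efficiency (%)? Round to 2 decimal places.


Efficiency = (G_in - G_out) / G_in * 100%
Efficiency = (391 - 80) / 391 * 100
Efficiency = 311 / 391 * 100
Efficiency = 79.54%


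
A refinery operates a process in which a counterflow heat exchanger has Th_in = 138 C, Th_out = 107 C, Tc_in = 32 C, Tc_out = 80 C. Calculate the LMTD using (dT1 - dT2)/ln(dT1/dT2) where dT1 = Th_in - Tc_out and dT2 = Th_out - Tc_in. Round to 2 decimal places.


dT1 = Th_in - Tc_out = 138 - 80 = 58
dT2 = Th_out - Tc_in = 107 - 32 = 75
LMTD = (dT1 - dT2) / ln(dT1/dT2)
LMTD = (58 - 75) / ln(58/75)
LMTD = 66.14 K


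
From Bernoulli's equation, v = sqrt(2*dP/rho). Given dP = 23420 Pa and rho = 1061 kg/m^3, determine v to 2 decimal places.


v = sqrt(2*dP/rho)
v = sqrt(2*23420/1061)
v = sqrt(44.147031)
v = 6.64 m/s


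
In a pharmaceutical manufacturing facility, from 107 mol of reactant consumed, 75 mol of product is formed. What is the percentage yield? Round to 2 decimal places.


Yield = (moles product / moles consumed) * 100%
Yield = (75 / 107) * 100
Yield = 0.7009 * 100
Yield = 70.09%


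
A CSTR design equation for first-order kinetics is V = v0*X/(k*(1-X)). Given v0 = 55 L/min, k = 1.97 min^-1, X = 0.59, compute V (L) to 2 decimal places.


V = v0 * X / (k * (1 - X))
V = 55 * 0.59 / (1.97 * (1 - 0.59))
V = 32.45 / (1.97 * 0.41)
V = 32.45 / 0.8077
V = 40.18 L


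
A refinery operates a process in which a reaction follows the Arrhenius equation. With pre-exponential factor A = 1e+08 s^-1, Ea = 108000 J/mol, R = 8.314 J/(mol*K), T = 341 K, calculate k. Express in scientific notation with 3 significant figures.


k = A * exp(-Ea/(R*T))
k = 1e+08 * exp(-108000 / (8.314 * 341))
k = 1e+08 * exp(-38.094244)
k = 2.86e-09


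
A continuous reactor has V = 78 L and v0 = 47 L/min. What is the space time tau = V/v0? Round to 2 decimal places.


tau = V / v0
tau = 78 / 47
tau = 1.66 min


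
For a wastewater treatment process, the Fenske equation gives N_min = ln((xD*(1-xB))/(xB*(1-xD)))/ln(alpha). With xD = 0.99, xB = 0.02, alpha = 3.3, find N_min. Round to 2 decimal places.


N_min = ln((xD*(1-xB))/(xB*(1-xD))) / ln(alpha)
Numerator inside ln: 0.9702 / 0.0002 = 4851.0
ln(4851.0) = 8.48694
ln(alpha) = ln(3.3) = 1.193922
N_min = 8.48694 / 1.193922 = 7.11


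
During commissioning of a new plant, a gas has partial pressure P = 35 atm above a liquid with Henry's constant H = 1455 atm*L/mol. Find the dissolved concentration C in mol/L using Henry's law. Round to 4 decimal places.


C = P / H
C = 35 / 1455
C = 0.0241 mol/L


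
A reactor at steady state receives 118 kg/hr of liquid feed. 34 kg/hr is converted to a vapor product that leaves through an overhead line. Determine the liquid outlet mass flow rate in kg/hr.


Steady-state mass balance on the main outlet: F_out = F_in - F_removed
F_out = 118 - 34
F_out = 84 kg/hr


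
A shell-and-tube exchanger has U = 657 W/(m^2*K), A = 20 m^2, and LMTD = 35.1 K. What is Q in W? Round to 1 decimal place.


Q = U * A * LMTD
Q = 657 * 20 * 35.1
Q = 461214.0 W


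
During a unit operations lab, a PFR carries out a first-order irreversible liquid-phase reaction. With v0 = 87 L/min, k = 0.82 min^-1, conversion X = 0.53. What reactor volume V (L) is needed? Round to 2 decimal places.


V = (v0/k) * ln(1/(1-X))
V = (87/0.82) * ln(1/(1-0.53))
V = 106.097561 * ln(2.12766)
V = 106.097561 * 0.755023
V = 80.11 L


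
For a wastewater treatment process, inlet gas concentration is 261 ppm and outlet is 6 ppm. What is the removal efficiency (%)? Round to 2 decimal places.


Efficiency = (G_in - G_out) / G_in * 100%
Efficiency = (261 - 6) / 261 * 100
Efficiency = 255 / 261 * 100
Efficiency = 97.70%


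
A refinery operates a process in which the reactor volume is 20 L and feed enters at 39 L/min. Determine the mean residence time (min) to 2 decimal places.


tau = V / v0
tau = 20 / 39
tau = 0.51 min


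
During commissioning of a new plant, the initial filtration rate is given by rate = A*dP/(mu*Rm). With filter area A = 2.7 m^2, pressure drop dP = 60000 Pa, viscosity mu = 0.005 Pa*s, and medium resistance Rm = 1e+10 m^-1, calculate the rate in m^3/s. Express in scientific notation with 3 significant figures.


rate = A * dP / (mu * Rm)
rate = 2.7 * 60000 / (0.005 * 1e+10)
rate = 162000.0 / 5.000e+07
rate = 3.24e-03 m^3/s


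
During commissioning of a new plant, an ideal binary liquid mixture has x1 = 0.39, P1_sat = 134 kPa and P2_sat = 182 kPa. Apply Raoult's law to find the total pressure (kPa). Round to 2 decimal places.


P = x1*P1_sat + x2*P2_sat
x2 = 1 - x1 = 1 - 0.39 = 0.61
P = 0.39*134 + 0.61*182
P = 52.26 + 111.02
P = 163.28 kPa


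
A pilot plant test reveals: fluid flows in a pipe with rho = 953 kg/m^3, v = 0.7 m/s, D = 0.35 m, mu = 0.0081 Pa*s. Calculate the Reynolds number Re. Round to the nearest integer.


Re = rho * v * D / mu
Re = 953 * 0.7 * 0.35 / 0.0081
Re = 233.485 / 0.0081
Re = 28825


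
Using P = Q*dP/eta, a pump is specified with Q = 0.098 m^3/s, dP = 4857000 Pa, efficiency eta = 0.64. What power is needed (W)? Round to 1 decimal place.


P = Q * dP / eta
P = 0.098 * 4857000 / 0.64
P = 475986.0 / 0.64
P = 743728.1 W


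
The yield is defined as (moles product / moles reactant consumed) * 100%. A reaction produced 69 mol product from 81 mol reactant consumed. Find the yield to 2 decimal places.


Yield = (moles product / moles consumed) * 100%
Yield = (69 / 81) * 100
Yield = 0.8519 * 100
Yield = 85.19%


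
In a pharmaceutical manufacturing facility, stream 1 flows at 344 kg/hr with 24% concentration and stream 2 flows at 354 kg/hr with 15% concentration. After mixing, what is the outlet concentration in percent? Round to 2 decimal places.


Mass balance on solute: F1*x1 + F2*x2 = F3*x3
F3 = F1 + F2 = 344 + 354 = 698 kg/hr
x3 = (F1*x1 + F2*x2)/F3
x3 = (344*0.24 + 354*0.15) / 698
x3 = 19.44%


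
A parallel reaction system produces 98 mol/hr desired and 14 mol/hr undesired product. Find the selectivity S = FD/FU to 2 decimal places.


S = desired product rate / undesired product rate
S = 98 / 14
S = 7.00


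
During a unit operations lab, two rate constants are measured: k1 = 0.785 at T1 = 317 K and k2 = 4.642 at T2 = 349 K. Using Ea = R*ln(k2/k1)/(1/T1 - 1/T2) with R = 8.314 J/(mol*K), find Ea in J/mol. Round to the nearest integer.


Ea = R * ln(k2/k1) / (1/T1 - 1/T2)
ln(k2/k1) = ln(4.642/0.785) = 1.7772169
1/T1 - 1/T2 = 1/317 - 1/349 = 0.00028924462
Ea = 8.314 * 1.7772169 / 0.00028924462
Ea = 51084 J/mol


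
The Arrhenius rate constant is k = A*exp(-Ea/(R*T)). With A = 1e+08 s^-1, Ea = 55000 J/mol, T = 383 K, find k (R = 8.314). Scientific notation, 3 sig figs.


k = A * exp(-Ea/(R*T))
k = 1e+08 * exp(-55000 / (8.314 * 383))
k = 1e+08 * exp(-17.272448)
k = 3.15e+00


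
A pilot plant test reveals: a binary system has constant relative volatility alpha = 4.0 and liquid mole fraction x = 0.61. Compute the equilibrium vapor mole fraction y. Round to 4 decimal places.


y = alpha*x / (1 + (alpha-1)*x)
y = 4.0*0.61 / (1 + (4.0-1)*0.61)
y = 2.44 / (1 + 1.83)
y = 2.44 / 2.83
y = 0.8622


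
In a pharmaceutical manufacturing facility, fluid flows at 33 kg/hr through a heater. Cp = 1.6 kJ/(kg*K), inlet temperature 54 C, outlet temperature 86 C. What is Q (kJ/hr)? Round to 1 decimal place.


Q = m_dot * Cp * (T2 - T1)
Q = 33 * 1.6 * (86 - 54)
Q = 33 * 1.6 * 32
Q = 1689.6 kJ/hr


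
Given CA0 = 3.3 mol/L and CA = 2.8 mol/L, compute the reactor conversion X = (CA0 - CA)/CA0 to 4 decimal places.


X = (CA0 - CA) / CA0
X = (3.3 - 2.8) / 3.3
X = 0.5 / 3.3
X = 0.1515


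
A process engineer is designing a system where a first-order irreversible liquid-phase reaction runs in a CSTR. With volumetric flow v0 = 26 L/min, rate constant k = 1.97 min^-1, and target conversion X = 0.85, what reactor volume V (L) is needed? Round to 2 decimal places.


V = v0 * X / (k * (1 - X))
V = 26 * 0.85 / (1.97 * (1 - 0.85))
V = 22.1 / (1.97 * 0.15)
V = 22.1 / 0.2955
V = 74.79 L


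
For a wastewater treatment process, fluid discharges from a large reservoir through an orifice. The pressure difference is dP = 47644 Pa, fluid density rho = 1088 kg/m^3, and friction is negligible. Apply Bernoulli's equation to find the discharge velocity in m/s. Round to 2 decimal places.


v = sqrt(2*dP/rho)
v = sqrt(2*47644/1088)
v = sqrt(87.580882)
v = 9.36 m/s


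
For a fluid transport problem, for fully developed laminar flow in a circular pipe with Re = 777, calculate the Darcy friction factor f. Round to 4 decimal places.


f = 64 / Re
f = 64 / 777
f = 0.0824


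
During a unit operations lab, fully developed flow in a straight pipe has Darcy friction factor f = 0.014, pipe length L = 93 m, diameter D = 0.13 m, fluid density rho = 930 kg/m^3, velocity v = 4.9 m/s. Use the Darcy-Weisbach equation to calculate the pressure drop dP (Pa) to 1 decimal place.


dP = f * (L/D) * (rho*v^2/2)
dP = 0.014 * (93/0.13) * (930*4.9^2/2)
L/D = 715.38461538
rho*v^2/2 = 930*24.01/2 = 11164.65
dP = 0.014 * 715.38461538 * 11164.65
dP = 111818.3 Pa


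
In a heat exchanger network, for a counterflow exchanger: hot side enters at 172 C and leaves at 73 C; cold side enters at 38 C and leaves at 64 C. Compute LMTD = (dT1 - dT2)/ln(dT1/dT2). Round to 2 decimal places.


dT1 = Th_in - Tc_out = 172 - 64 = 108
dT2 = Th_out - Tc_in = 73 - 38 = 35
LMTD = (dT1 - dT2) / ln(dT1/dT2)
LMTD = (108 - 35) / ln(108/35)
LMTD = 64.79 K


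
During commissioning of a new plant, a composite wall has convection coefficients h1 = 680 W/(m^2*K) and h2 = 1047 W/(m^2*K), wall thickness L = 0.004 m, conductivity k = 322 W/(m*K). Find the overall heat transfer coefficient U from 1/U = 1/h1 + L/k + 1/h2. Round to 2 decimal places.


1/U = 1/h1 + L/k + 1/h2
1/U = 1/680 + 0.004/322 + 1/1047
1/U = 0.0014705882 + 1.24224e-05 + 0.0009551098
1/U = 0.0024381204
U = 410.15 W/(m^2*K)


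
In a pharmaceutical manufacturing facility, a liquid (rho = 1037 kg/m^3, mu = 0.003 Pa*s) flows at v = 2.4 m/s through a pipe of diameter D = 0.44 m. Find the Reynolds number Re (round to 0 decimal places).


Re = rho * v * D / mu
Re = 1037 * 2.4 * 0.44 / 0.003
Re = 1095.072 / 0.003
Re = 365024


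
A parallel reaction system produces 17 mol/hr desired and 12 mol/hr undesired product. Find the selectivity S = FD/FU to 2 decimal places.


S = desired product rate / undesired product rate
S = 17 / 12
S = 1.42


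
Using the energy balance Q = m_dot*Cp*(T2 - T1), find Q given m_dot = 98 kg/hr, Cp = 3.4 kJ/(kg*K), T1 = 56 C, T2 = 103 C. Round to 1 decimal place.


Q = m_dot * Cp * (T2 - T1)
Q = 98 * 3.4 * (103 - 56)
Q = 98 * 3.4 * 47
Q = 15660.4 kJ/hr


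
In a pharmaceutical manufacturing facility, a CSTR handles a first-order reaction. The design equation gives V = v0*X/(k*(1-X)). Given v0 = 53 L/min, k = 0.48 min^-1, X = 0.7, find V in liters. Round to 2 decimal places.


V = v0 * X / (k * (1 - X))
V = 53 * 0.7 / (0.48 * (1 - 0.7))
V = 37.1 / (0.48 * 0.3)
V = 37.1 / 0.144
V = 257.64 L


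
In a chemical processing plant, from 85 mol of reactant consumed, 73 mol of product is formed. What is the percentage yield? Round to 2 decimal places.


Yield = (moles product / moles consumed) * 100%
Yield = (73 / 85) * 100
Yield = 0.8588 * 100
Yield = 85.88%


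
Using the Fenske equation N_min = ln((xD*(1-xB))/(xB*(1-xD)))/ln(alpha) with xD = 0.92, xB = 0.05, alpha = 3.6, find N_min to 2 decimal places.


N_min = ln((xD*(1-xB))/(xB*(1-xD))) / ln(alpha)
Numerator inside ln: 0.874 / 0.004 = 218.5
ln(218.5) = 5.386786
ln(alpha) = ln(3.6) = 1.280934
N_min = 5.386786 / 1.280934 = 4.21


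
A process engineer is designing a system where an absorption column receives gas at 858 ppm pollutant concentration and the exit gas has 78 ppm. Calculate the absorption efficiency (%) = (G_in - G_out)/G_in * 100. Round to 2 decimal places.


Efficiency = (G_in - G_out) / G_in * 100%
Efficiency = (858 - 78) / 858 * 100
Efficiency = 780 / 858 * 100
Efficiency = 90.91%


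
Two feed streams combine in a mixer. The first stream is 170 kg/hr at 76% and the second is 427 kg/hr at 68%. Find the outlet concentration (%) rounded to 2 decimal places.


Mass balance on solute: F1*x1 + F2*x2 = F3*x3
F3 = F1 + F2 = 170 + 427 = 597 kg/hr
x3 = (F1*x1 + F2*x2)/F3
x3 = (170*0.76 + 427*0.68) / 597
x3 = 70.28%


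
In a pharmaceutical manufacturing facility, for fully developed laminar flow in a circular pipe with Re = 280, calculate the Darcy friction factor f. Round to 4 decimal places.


f = 64 / Re
f = 64 / 280
f = 0.2286


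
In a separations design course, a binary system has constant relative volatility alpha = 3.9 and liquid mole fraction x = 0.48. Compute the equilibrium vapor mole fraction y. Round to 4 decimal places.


y = alpha*x / (1 + (alpha-1)*x)
y = 3.9*0.48 / (1 + (3.9-1)*0.48)
y = 1.872 / (1 + 1.392)
y = 1.872 / 2.392
y = 0.7826


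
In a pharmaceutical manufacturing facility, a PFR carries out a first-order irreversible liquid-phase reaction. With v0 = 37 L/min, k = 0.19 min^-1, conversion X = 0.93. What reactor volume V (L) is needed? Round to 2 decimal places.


V = (v0/k) * ln(1/(1-X))
V = (37/0.19) * ln(1/(1-0.93))
V = 194.736842 * ln(14.285714)
V = 194.736842 * 2.65926
V = 517.86 L


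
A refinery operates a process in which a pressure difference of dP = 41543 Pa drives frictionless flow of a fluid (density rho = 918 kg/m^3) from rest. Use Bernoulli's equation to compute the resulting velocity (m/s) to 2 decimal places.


v = sqrt(2*dP/rho)
v = sqrt(2*41543/918)
v = sqrt(90.507625)
v = 9.51 m/s


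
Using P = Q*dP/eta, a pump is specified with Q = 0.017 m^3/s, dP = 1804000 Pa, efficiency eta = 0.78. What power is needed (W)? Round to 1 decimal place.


P = Q * dP / eta
P = 0.017 * 1804000 / 0.78
P = 30668.0 / 0.78
P = 39317.9 W


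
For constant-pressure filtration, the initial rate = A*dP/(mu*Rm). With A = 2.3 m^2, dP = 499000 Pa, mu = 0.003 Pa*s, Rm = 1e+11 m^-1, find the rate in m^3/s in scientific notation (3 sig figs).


rate = A * dP / (mu * Rm)
rate = 2.3 * 499000 / (0.003 * 1e+11)
rate = 1147700.0 / 3.000e+08
rate = 3.83e-03 m^3/s


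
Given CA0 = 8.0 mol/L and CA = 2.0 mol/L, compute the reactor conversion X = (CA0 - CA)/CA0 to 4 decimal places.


X = (CA0 - CA) / CA0
X = (8.0 - 2.0) / 8.0
X = 6.0 / 8.0
X = 0.7500


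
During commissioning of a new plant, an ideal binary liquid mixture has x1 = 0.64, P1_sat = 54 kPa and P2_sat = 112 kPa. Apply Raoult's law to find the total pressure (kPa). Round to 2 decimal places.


P = x1*P1_sat + x2*P2_sat
x2 = 1 - x1 = 1 - 0.64 = 0.36
P = 0.64*54 + 0.36*112
P = 34.56 + 40.32
P = 74.88 kPa


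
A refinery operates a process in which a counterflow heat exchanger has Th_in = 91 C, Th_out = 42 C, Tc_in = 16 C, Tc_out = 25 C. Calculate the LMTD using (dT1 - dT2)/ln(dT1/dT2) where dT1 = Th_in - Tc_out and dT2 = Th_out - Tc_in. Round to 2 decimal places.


dT1 = Th_in - Tc_out = 91 - 25 = 66
dT2 = Th_out - Tc_in = 42 - 16 = 26
LMTD = (dT1 - dT2) / ln(dT1/dT2)
LMTD = (66 - 26) / ln(66/26)
LMTD = 42.94 K


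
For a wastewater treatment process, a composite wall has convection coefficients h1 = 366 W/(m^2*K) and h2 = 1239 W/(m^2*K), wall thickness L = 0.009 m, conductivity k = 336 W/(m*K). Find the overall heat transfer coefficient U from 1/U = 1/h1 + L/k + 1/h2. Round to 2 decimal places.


1/U = 1/h1 + L/k + 1/h2
1/U = 1/366 + 0.009/336 + 1/1239
1/U = 0.0027322404 + 2.67857e-05 + 0.0008071025
1/U = 0.0035661286
U = 280.42 W/(m^2*K)


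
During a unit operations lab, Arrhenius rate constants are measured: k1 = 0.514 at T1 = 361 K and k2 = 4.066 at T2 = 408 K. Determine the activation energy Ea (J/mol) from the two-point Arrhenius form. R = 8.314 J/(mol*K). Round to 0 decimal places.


Ea = R * ln(k2/k1) / (1/T1 - 1/T2)
ln(k2/k1) = ln(4.066/0.514) = 2.0681917
1/T1 - 1/T2 = 1/361 - 1/408 = 0.00031910271
Ea = 8.314 * 2.0681917 / 0.00031910271
Ea = 53885 J/mol


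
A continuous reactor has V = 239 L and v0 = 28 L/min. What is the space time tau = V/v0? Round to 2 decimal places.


tau = V / v0
tau = 239 / 28
tau = 8.54 min


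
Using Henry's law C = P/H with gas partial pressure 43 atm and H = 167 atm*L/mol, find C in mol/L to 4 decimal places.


C = P / H
C = 43 / 167
C = 0.2575 mol/L


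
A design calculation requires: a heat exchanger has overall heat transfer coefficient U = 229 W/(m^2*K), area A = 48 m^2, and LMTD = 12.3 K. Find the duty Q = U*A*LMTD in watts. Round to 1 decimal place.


Q = U * A * LMTD
Q = 229 * 48 * 12.3
Q = 135201.6 W


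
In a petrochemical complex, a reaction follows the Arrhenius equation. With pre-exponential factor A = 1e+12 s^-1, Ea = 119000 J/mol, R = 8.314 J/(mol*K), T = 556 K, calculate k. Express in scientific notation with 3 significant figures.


k = A * exp(-Ea/(R*T))
k = 1e+12 * exp(-119000 / (8.314 * 556))
k = 1e+12 * exp(-25.743177)
k = 6.61e+00


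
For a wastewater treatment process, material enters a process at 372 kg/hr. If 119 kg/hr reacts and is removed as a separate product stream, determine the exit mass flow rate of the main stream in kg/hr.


Steady-state mass balance on the main outlet: F_out = F_in - F_removed
F_out = 372 - 119
F_out = 253 kg/hr


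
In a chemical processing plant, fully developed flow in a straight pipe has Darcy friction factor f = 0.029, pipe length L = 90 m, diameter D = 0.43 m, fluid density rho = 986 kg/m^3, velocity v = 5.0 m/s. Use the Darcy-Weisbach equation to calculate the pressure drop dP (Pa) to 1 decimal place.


dP = f * (L/D) * (rho*v^2/2)
dP = 0.029 * (90/0.43) * (986*5.0^2/2)
L/D = 209.30232558
rho*v^2/2 = 986*25.0/2 = 12325.0
dP = 0.029 * 209.30232558 * 12325.0
dP = 74809.9 Pa


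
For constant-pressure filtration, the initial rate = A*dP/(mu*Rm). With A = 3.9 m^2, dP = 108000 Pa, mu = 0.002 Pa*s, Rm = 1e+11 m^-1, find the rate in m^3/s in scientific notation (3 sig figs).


rate = A * dP / (mu * Rm)
rate = 3.9 * 108000 / (0.002 * 1e+11)
rate = 421200.0 / 2.000e+08
rate = 2.11e-03 m^3/s


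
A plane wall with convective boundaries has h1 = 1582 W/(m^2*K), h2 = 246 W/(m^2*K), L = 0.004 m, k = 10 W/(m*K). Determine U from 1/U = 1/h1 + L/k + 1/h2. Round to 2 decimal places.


1/U = 1/h1 + L/k + 1/h2
1/U = 1/1582 + 0.004/10 + 1/246
1/U = 0.0006321113 + 0.0004 + 0.0040650407
1/U = 0.005097152
U = 196.19 W/(m^2*K)
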